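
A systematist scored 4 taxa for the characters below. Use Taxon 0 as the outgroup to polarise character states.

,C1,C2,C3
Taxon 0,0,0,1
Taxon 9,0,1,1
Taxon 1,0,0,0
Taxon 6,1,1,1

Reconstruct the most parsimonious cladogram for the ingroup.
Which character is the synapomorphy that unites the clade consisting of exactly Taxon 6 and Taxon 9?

C2

Character polarity is set by the outgroup: the derived state is whichever differs from the outgroup's state, so for C3 the derived state is '0', and for the remaining characters it is '1'.
C1 (derived state '1') is unique to Taxon 6 (autapomorphy; uninformative for grouping).
Only Taxon 6 and Taxon 9 show the derived state '1' for C2, supporting them as a clade.
C3: derived state '0' in Taxon 1 only — an autapomorphy, so it tells us nothing about relationships among taxa.
Most parsimonious ingroup topology: ((Taxon 9,Taxon 6),Taxon 1).
The clade {Taxon 6, Taxon 9} is supported by C2: its derived state '1' occurs in exactly those taxa and in no other taxon (including the outgroup).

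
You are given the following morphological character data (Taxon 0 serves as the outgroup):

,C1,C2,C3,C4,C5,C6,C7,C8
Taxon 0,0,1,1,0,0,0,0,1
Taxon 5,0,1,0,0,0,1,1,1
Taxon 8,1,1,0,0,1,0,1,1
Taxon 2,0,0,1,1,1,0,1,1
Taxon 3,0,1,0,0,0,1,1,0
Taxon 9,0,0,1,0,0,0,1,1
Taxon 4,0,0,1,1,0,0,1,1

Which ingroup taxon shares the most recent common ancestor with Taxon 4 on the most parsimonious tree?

Taxon 2

Character polarity is set by the outgroup: the derived state is whichever differs from the outgroup's state, so for C2, C3, C8 the derived state is '0', and for the remaining characters it is '1'.
C1: derived state '1' in Taxon 8 only — an autapomorphy, so it tells us nothing about relationships among taxa.
Only Taxon 2, Taxon 4, and Taxon 9 show the derived state '0' for C2, supporting them as a clade.
C3 (derived state '0') is shared by Taxon 3, Taxon 5, and Taxon 8 — a synapomorphy uniting that clade.
C4 (derived state '1') is shared by Taxon 2 and Taxon 4 — a synapomorphy uniting that clade.
C5 groups Taxon 2 and Taxon 8, which is incompatible with the clades supported by the remaining characters; treating it as convergent (homoplasy) costs fewer steps than any alternative tree.
C6: derived state '1' in Taxon 3 and Taxon 5 only — synapomorphy for {Taxon 3, Taxon 5}.
All ingroup taxa share the derived state '1' for C7; it defines the ingroup but does not resolve relationships within it.
C8 (derived state '0') is unique to Taxon 3 (autapomorphy; uninformative for grouping).
Most parsimonious ingroup topology: (((Taxon 5,Taxon 3),Taxon 8),((Taxon 2,Taxon 4),Taxon 9)).
Taxon 4 and Taxon 2 form a cherry on this tree, so they are sister taxa.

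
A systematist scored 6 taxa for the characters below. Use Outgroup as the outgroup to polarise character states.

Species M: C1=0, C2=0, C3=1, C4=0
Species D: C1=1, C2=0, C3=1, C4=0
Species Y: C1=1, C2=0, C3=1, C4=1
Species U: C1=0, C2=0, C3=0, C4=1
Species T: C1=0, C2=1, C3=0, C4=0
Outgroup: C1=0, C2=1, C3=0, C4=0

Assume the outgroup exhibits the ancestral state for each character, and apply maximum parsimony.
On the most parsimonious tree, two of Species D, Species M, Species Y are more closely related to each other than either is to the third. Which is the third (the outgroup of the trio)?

Character polarity is set by the outgroup: the derived state is whichever differs from the outgroup's state, so for C2 the derived state is '0', and for the remaining characters it is '1'.
C1: derived state '1' in Species D and Species Y only — synapomorphy for {Species D, Species Y}.
C2 (derived state '0') is shared by Species D, Species M, Species U, and Species Y — a synapomorphy uniting that clade.
Only Species D, Species M, and Species Y show the derived state '1' for C3, supporting them as a clade.
C4 groups Species U and Species Y, which is incompatible with the clades supported by the remaining characters; treating it as convergent (homoplasy) costs fewer steps than any alternative tree.
Most parsimonious ingroup topology: ((Species U,((Species Y,Species D),Species M)),Species T).
Species Y and Species D share a more recent common ancestor with each other than either does with Species M, so Species M is the least closely related of the three.

Species M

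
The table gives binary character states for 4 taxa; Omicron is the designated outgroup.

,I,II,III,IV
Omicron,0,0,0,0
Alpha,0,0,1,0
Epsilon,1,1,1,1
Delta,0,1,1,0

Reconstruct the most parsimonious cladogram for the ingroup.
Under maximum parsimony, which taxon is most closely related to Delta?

Epsilon

The outgroup has state '0' for every character, so '1' is the derived state throughout.
I: derived state '1' in Epsilon only — an autapomorphy, so it tells us nothing about relationships among taxa.
II: derived state '1' in Delta and Epsilon only — synapomorphy for {Delta, Epsilon}.
All ingroup taxa share the derived state '1' for III; it defines the ingroup but does not resolve relationships within it.
IV (derived state '1') is unique to Epsilon (autapomorphy; uninformative for grouping).
Most parsimonious ingroup topology: (Alpha,(Epsilon,Delta)).
Delta and Epsilon form a cherry on this tree, so they are sister taxa.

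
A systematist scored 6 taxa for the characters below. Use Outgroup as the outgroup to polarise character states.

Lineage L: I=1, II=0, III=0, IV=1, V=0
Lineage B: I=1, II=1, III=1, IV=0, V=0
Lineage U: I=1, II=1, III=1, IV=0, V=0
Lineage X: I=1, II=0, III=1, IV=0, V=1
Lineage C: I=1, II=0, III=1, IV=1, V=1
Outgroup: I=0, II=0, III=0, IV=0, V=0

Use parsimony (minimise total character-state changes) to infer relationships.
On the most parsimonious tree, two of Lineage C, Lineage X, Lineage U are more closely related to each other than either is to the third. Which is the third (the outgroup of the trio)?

Lineage U

The outgroup has state '0' for every character, so '1' is the derived state throughout.
All ingroup taxa share the derived state '1' for I; it defines the ingroup but does not resolve relationships within it.
Only Lineage B and Lineage U show the derived state '1' for II, supporting them as a clade.
III (derived state '1') is shared by Lineage B, Lineage C, Lineage U, and Lineage X — a synapomorphy uniting that clade.
IV groups Lineage C and Lineage L, which is incompatible with the clades supported by the remaining characters; treating it as convergent (homoplasy) costs fewer steps than any alternative tree.
V: derived state '1' in Lineage C and Lineage X only — synapomorphy for {Lineage C, Lineage X}.
Most parsimonious ingroup topology: (((Lineage B,Lineage U),(Lineage C,Lineage X)),Lineage L).
Lineage C and Lineage X share a more recent common ancestor with each other than either does with Lineage U, so Lineage U is the least closely related of the three.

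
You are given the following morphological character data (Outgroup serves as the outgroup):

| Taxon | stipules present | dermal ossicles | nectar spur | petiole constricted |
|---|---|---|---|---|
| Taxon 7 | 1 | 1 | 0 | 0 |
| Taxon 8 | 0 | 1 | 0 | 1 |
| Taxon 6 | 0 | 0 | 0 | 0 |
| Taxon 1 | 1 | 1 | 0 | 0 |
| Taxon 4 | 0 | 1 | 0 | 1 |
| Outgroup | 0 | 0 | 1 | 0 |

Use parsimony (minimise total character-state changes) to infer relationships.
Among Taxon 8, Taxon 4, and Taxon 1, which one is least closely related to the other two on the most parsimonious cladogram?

Taxon 1

Character polarity is set by the outgroup: the derived state is whichever differs from the outgroup's state, so for nectar spur the derived state is '0', and for the remaining characters it is '1'.
stipules present (derived state '1') is shared by Taxon 1 and Taxon 7 — a synapomorphy uniting that clade.
Only Taxon 1, Taxon 4, Taxon 7, and Taxon 8 show the derived state '1' for dermal ossicles, supporting them as a clade.
All ingroup taxa share the derived state '0' for nectar spur; it defines the ingroup but does not resolve relationships within it.
petiole constricted: derived state '1' in Taxon 4 and Taxon 8 only — synapomorphy for {Taxon 4, Taxon 8}.
Most parsimonious ingroup topology: (((Taxon 7,Taxon 1),(Taxon 8,Taxon 4)),Taxon 6).
Taxon 8 and Taxon 4 share a more recent common ancestor with each other than either does with Taxon 1, so Taxon 1 is the least closely related of the three.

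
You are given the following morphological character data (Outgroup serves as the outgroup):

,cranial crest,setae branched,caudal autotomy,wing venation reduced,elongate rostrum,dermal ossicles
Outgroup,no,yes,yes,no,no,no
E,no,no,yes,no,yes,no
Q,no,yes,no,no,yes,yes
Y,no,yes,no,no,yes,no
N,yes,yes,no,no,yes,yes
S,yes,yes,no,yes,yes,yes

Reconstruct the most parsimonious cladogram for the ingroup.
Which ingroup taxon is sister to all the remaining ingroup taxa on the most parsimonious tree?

E

Character polarity is set by the outgroup: the derived state is whichever differs from the outgroup's state, so for setae branched, caudal autotomy the derived state is 'no', and for the remaining characters it is 'yes'.
Only N and S show the derived state 'yes' for cranial crest, supporting them as a clade.
setae branched: derived state 'no' in E only — an autapomorphy, so it tells us nothing about relationships among taxa.
caudal autotomy: derived state 'no' in N, Q, S, and Y only — synapomorphy for {N, Q, S, Y}.
wing venation reduced: derived state 'yes' in S only — an autapomorphy, so it tells us nothing about relationships among taxa.
elongate rostrum (derived state 'yes') is shared by all ingroup taxa — unites the whole ingroup.
Only N, Q, and S show the derived state 'yes' for dermal ossicles, supporting them as a clade.
Most parsimonious ingroup topology: (E,((Q,(N,S)),Y)).
E is sister to the clade containing all other ingroup taxa, so it is the earliest-diverging (most basal) ingroup lineage.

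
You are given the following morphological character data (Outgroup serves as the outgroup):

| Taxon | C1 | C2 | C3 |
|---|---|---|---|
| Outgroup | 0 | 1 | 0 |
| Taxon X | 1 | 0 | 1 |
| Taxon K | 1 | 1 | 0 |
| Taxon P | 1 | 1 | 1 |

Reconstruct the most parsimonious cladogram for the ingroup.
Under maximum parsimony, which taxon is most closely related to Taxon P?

Taxon X

Character polarity is set by the outgroup: the derived state is whichever differs from the outgroup's state, so for C2 the derived state is '0', and for the remaining characters it is '1'.
All ingroup taxa share the derived state '1' for C1; it defines the ingroup but does not resolve relationships within it.
C2 (derived state '0') is unique to Taxon X (autapomorphy; uninformative for grouping).
C3: derived state '1' in Taxon P and Taxon X only — synapomorphy for {Taxon P, Taxon X}.
Most parsimonious ingroup topology: ((Taxon X,Taxon P),Taxon K).
Taxon P and Taxon X form a cherry on this tree, so they are sister taxa.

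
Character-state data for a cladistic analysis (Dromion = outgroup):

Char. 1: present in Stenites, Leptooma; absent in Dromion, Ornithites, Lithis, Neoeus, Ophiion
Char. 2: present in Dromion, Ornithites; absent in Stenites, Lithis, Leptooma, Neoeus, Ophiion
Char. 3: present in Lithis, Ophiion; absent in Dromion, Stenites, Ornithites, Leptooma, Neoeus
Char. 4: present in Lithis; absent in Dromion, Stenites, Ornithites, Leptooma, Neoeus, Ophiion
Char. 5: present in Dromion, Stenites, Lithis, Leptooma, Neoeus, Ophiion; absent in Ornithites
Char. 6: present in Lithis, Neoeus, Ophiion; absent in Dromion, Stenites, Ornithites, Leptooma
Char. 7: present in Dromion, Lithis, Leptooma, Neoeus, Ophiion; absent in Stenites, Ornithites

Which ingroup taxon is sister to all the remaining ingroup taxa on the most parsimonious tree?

Character polarity is set by the outgroup: the derived state is whichever differs from the outgroup's state, so for Char. 2, Char. 5, Char. 7 the derived state is 'absent', and for the remaining characters it is 'present'.
Char. 1 (derived state 'present') is shared by Leptooma and Stenites — a synapomorphy uniting that clade.
Char. 2 (derived state 'absent') is shared by Leptooma, Lithis, Neoeus, Ophiion, and Stenites — a synapomorphy uniting that clade.
Only Lithis and Ophiion show the derived state 'present' for Char. 3, supporting them as a clade.
Char. 4: derived state 'present' in Lithis only — an autapomorphy, so it tells us nothing about relationships among taxa.
Char. 5: derived state 'absent' in Ornithites only — an autapomorphy, so it tells us nothing about relationships among taxa.
Only Lithis, Neoeus, and Ophiion show the derived state 'present' for Char. 6, supporting them as a clade.
Char. 7 (state 'absent') occurs in Ornithites and Stenites but conflicts with the nesting implied by the other characters — most parsimoniously interpreted as homoplasy.
Most parsimonious ingroup topology: (((Stenites,Leptooma),((Lithis,Ophiion),Neoeus)),Ornithites).
Ornithites is sister to the clade containing all other ingroup taxa, so it is the earliest-diverging (most basal) ingroup lineage.

Ornithites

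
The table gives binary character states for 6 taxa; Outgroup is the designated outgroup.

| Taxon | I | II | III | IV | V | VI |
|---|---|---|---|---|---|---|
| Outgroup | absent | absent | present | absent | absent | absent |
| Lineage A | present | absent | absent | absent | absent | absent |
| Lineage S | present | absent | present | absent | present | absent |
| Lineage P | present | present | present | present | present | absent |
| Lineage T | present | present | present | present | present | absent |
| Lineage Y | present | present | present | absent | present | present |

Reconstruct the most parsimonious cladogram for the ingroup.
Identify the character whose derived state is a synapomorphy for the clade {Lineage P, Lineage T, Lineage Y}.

Character polarity is set by the outgroup: the derived state is whichever differs from the outgroup's state, so for III the derived state is 'absent', and for the remaining characters it is 'present'.
All ingroup taxa share the derived state 'present' for I; it defines the ingroup but does not resolve relationships within it.
Only Lineage P, Lineage T, and Lineage Y show the derived state 'present' for II, supporting them as a clade.
III: derived state 'absent' in Lineage A only — an autapomorphy, so it tells us nothing about relationships among taxa.
IV: derived state 'present' in Lineage P and Lineage T only — synapomorphy for {Lineage P, Lineage T}.
V (derived state 'present') is shared by Lineage P, Lineage S, Lineage T, and Lineage Y — a synapomorphy uniting that clade.
VI (derived state 'present') is unique to Lineage Y (autapomorphy; uninformative for grouping).
Most parsimonious ingroup topology: (Lineage A,(Lineage S,((Lineage P,Lineage T),Lineage Y))).
The clade {Lineage P, Lineage T, Lineage Y} is supported by II: its derived state 'present' occurs in exactly those taxa and in no other taxon (including the outgroup).

II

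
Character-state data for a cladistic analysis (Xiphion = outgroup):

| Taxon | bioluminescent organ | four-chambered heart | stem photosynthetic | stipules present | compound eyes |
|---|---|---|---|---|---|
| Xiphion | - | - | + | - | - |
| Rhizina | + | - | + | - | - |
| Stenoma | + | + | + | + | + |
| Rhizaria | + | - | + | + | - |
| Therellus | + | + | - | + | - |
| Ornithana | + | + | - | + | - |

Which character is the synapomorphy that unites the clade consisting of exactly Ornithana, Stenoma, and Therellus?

four-chambered heart

Character polarity is set by the outgroup: the derived state is whichever differs from the outgroup's state, so for stem photosynthetic the derived state is '-', and for the remaining characters it is '+'.
All ingroup taxa share the derived state '+' for bioluminescent organ; it defines the ingroup but does not resolve relationships within it.
four-chambered heart (derived state '+') is shared by Ornithana, Stenoma, and Therellus — a synapomorphy uniting that clade.
stem photosynthetic (derived state '-') is shared by Ornithana and Therellus — a synapomorphy uniting that clade.
stipules present: derived state '+' in Ornithana, Rhizaria, Stenoma, and Therellus only — synapomorphy for {Ornithana, Rhizaria, Stenoma, Therellus}.
compound eyes (derived state '+') is unique to Stenoma (autapomorphy; uninformative for grouping).
Most parsimonious ingroup topology: (Rhizina,((Stenoma,(Therellus,Ornithana)),Rhizaria)).
The clade {Ornithana, Stenoma, Therellus} is supported by four-chambered heart: its derived state '+' occurs in exactly those taxa and in no other taxon (including the outgroup).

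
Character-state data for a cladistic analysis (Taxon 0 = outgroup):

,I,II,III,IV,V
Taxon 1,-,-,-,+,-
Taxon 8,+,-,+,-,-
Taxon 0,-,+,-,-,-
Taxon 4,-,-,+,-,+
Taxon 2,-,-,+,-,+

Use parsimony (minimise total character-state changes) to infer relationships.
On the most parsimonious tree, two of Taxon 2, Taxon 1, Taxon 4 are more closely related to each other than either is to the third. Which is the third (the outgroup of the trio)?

Taxon 1

Character polarity is set by the outgroup: the derived state is whichever differs from the outgroup's state, so for II the derived state is '-', and for the remaining characters it is '+'.
I (derived state '+') is unique to Taxon 8 (autapomorphy; uninformative for grouping).
II (derived state '-') is shared by all ingroup taxa — unites the whole ingroup.
Only Taxon 2, Taxon 4, and Taxon 8 show the derived state '+' for III, supporting them as a clade.
IV: derived state '+' in Taxon 1 only — an autapomorphy, so it tells us nothing about relationships among taxa.
V (derived state '+') is shared by Taxon 2 and Taxon 4 — a synapomorphy uniting that clade.
Most parsimonious ingroup topology: ((Taxon 8,(Taxon 2,Taxon 4)),Taxon 1).
Taxon 2 and Taxon 4 share a more recent common ancestor with each other than either does with Taxon 1, so Taxon 1 is the least closely related of the three.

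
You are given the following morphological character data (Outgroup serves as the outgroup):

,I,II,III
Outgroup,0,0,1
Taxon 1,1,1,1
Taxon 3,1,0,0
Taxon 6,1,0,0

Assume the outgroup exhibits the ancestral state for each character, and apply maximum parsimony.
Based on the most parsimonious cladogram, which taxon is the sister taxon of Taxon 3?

Taxon 6

Character polarity is set by the outgroup: the derived state is whichever differs from the outgroup's state, so for III the derived state is '0', and for the remaining characters it is '1'.
I (derived state '1') is shared by all ingroup taxa — unites the whole ingroup.
II (derived state '1') is unique to Taxon 1 (autapomorphy; uninformative for grouping).
III (derived state '0') is shared by Taxon 3 and Taxon 6 — a synapomorphy uniting that clade.
Most parsimonious ingroup topology: ((Taxon 6,Taxon 3),Taxon 1).
Taxon 3 and Taxon 6 form a cherry on this tree, so they are sister taxa.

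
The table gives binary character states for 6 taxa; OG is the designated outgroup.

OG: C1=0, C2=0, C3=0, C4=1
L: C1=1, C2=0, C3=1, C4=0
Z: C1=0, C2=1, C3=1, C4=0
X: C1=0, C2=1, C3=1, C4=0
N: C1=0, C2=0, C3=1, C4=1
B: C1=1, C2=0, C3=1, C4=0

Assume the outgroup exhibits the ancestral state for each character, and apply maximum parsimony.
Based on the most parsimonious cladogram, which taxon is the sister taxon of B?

L

Character polarity is set by the outgroup: the derived state is whichever differs from the outgroup's state, so for C4 the derived state is '0', and for the remaining characters it is '1'.
C1 (derived state '1') is shared by B and L — a synapomorphy uniting that clade.
C2: derived state '1' in X and Z only — synapomorphy for {X, Z}.
All ingroup taxa share the derived state '1' for C3; it defines the ingroup but does not resolve relationships within it.
Only B, L, X, and Z show the derived state '0' for C4, supporting them as a clade.
Most parsimonious ingroup topology: (((L,B),(Z,X)),N).
B and L form a cherry on this tree, so they are sister taxa.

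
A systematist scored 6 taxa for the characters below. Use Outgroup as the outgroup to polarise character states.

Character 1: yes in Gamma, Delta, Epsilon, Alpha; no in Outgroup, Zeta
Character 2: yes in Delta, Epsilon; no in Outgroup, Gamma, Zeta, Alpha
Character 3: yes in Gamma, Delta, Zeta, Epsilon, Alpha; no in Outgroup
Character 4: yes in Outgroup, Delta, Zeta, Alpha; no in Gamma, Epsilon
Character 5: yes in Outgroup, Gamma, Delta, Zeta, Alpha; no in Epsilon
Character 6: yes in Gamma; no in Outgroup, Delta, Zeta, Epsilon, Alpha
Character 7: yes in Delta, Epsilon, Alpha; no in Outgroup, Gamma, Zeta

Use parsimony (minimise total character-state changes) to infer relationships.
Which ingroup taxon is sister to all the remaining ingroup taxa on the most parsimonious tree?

Zeta

Character polarity is set by the outgroup: the derived state is whichever differs from the outgroup's state, so for Character 4, Character 5 the derived state is 'no', and for the remaining characters it is 'yes'.
Character 1: derived state 'yes' in Alpha, Delta, Epsilon, and Gamma only — synapomorphy for {Alpha, Delta, Epsilon, Gamma}.
Only Delta and Epsilon show the derived state 'yes' for Character 2, supporting them as a clade.
All ingroup taxa share the derived state 'yes' for Character 3; it defines the ingroup but does not resolve relationships within it.
Character 4 (state 'no') occurs in Epsilon and Gamma but conflicts with the nesting implied by the other characters — most parsimoniously interpreted as homoplasy.
Character 5: derived state 'no' in Epsilon only — an autapomorphy, so it tells us nothing about relationships among taxa.
Character 6 (derived state 'yes') is unique to Gamma (autapomorphy; uninformative for grouping).
Character 7: derived state 'yes' in Alpha, Delta, and Epsilon only — synapomorphy for {Alpha, Delta, Epsilon}.
Most parsimonious ingroup topology: ((Gamma,((Delta,Epsilon),Alpha)),Zeta).
Zeta is sister to the clade containing all other ingroup taxa, so it is the earliest-diverging (most basal) ingroup lineage.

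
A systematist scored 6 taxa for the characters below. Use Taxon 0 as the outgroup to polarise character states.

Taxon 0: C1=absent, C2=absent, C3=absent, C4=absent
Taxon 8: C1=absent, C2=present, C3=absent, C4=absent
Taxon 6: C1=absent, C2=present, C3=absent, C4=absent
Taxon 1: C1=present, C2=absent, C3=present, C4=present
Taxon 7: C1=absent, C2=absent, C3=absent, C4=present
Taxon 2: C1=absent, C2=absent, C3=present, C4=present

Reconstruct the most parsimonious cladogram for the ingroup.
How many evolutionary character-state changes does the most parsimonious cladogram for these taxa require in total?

The outgroup has state 'absent' for every character, so 'present' is the derived state throughout.
C1 (derived state 'present') is unique to Taxon 1 (autapomorphy; uninformative for grouping).
C2 (derived state 'present') is shared by Taxon 6 and Taxon 8 — a synapomorphy uniting that clade.
Only Taxon 1 and Taxon 2 show the derived state 'present' for C3, supporting them as a clade.
C4: derived state 'present' in Taxon 1, Taxon 2, and Taxon 7 only — synapomorphy for {Taxon 1, Taxon 2, Taxon 7}.
Most parsimonious ingroup topology: ((Taxon 8,Taxon 6),((Taxon 1,Taxon 2),Taxon 7)).
Changes per character on this tree: C1: 1; C2: 1; C3: 1; C4: 1.
Total = 4.

4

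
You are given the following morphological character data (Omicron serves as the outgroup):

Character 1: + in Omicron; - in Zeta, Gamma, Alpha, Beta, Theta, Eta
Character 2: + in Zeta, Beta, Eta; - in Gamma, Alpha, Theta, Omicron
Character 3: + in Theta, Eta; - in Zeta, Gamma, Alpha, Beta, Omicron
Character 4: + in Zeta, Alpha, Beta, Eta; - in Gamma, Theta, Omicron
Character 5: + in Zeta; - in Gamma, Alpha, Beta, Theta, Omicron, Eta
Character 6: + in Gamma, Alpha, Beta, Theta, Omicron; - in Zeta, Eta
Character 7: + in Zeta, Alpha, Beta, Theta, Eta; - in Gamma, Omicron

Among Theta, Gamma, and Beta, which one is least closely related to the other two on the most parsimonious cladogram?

Gamma

Character polarity is set by the outgroup: the derived state is whichever differs from the outgroup's state, so for Character 1, Character 6 the derived state is '-', and for the remaining characters it is '+'.
Character 1 (derived state '-') is shared by all ingroup taxa — unites the whole ingroup.
Character 2: derived state '+' in Beta, Eta, and Zeta only — synapomorphy for {Beta, Eta, Zeta}.
Character 3 groups Eta and Theta, which is incompatible with the clades supported by the remaining characters; treating it as convergent (homoplasy) costs fewer steps than any alternative tree.
Character 4: derived state '+' in Alpha, Beta, Eta, and Zeta only — synapomorphy for {Alpha, Beta, Eta, Zeta}.
Character 5 (derived state '+') is unique to Zeta (autapomorphy; uninformative for grouping).
Character 6 (derived state '-') is shared by Eta and Zeta — a synapomorphy uniting that clade.
Character 7 (derived state '+') is shared by Alpha, Beta, Eta, Theta, and Zeta — a synapomorphy uniting that clade.
Most parsimonious ingroup topology: (((Alpha,(Beta,(Zeta,Eta))),Theta),Gamma).
Beta and Theta share a more recent common ancestor with each other than either does with Gamma, so Gamma is the least closely related of the three.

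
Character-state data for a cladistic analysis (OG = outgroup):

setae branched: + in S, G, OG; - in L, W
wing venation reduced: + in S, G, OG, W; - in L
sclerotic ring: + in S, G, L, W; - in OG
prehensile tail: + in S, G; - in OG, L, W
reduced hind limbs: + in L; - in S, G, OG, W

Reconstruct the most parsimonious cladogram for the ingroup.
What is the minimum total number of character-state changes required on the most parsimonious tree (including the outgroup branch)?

Character polarity is set by the outgroup: the derived state is whichever differs from the outgroup's state, so for setae branched, wing venation reduced the derived state is '-', and for the remaining characters it is '+'.
setae branched: derived state '-' in L and W only — synapomorphy for {L, W}.
wing venation reduced: derived state '-' in L only — an autapomorphy, so it tells us nothing about relationships among taxa.
sclerotic ring (derived state '+') is shared by all ingroup taxa — unites the whole ingroup.
Only G and S show the derived state '+' for prehensile tail, supporting them as a clade.
reduced hind limbs (derived state '+') is unique to L (autapomorphy; uninformative for grouping).
Most parsimonious ingroup topology: ((W,L),(G,S)).
Changes per character on this tree: setae branched: 1; wing venation reduced: 1; sclerotic ring: 1; prehensile tail: 1; reduced hind limbs: 1.
Total = 5.

5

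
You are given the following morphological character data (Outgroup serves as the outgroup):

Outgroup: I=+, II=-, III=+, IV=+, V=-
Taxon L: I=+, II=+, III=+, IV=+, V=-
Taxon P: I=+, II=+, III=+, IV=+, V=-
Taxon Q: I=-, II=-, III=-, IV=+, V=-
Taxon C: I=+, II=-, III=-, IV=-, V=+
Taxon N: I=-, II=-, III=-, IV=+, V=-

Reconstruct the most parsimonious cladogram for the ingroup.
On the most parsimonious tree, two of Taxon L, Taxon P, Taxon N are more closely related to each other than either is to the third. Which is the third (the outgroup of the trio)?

Taxon N

Character polarity is set by the outgroup: the derived state is whichever differs from the outgroup's state, so for I, III, IV the derived state is '-', and for the remaining characters it is '+'.
I: derived state '-' in Taxon N and Taxon Q only — synapomorphy for {Taxon N, Taxon Q}.
Only Taxon L and Taxon P show the derived state '+' for II, supporting them as a clade.
III: derived state '-' in Taxon C, Taxon N, and Taxon Q only — synapomorphy for {Taxon C, Taxon N, Taxon Q}.
IV (derived state '-') is unique to Taxon C (autapomorphy; uninformative for grouping).
V (derived state '+') is unique to Taxon C (autapomorphy; uninformative for grouping).
Most parsimonious ingroup topology: ((Taxon L,Taxon P),((Taxon Q,Taxon N),Taxon C)).
Taxon L and Taxon P share a more recent common ancestor with each other than either does with Taxon N, so Taxon N is the least closely related of the three.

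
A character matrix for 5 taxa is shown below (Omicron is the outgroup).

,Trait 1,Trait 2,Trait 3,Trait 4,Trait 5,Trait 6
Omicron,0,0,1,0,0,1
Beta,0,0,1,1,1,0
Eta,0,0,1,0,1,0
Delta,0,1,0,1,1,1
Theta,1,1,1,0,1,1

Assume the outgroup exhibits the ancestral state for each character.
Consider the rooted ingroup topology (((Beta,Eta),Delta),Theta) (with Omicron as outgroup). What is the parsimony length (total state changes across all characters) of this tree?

Map each character onto (((Beta,Eta),Delta),Theta) (rooted by Omicron) and count the minimum state changes it requires (Fitch parsimony):
Trait 1: 1; Trait 2: 2; Trait 3: 1; Trait 4: 2; Trait 5: 1; Trait 6: 1.
Total tree length = 8.

8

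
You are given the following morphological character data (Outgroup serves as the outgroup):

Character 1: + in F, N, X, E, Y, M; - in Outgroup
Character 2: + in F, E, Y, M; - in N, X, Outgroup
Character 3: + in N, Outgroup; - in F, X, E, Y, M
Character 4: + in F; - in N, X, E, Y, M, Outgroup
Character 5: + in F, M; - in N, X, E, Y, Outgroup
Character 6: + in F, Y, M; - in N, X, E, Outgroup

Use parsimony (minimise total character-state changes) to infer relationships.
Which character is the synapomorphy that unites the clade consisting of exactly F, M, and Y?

Character polarity is set by the outgroup: the derived state is whichever differs from the outgroup's state, so for Character 3 the derived state is '-', and for the remaining characters it is '+'.
Character 1 (derived state '+') is shared by all ingroup taxa — unites the whole ingroup.
Character 2: derived state '+' in E, F, M, and Y only — synapomorphy for {E, F, M, Y}.
Character 3 (derived state '-') is shared by E, F, M, X, and Y — a synapomorphy uniting that clade.
Character 4 (derived state '+') is unique to F (autapomorphy; uninformative for grouping).
Character 5 (derived state '+') is shared by F and M — a synapomorphy uniting that clade.
Character 6: derived state '+' in F, M, and Y only — synapomorphy for {F, M, Y}.
Most parsimonious ingroup topology: (((((F,M),Y),E),X),N).
The clade {F, M, Y} is supported by Character 6: its derived state '+' occurs in exactly those taxa and in no other taxon (including the outgroup).

Character 6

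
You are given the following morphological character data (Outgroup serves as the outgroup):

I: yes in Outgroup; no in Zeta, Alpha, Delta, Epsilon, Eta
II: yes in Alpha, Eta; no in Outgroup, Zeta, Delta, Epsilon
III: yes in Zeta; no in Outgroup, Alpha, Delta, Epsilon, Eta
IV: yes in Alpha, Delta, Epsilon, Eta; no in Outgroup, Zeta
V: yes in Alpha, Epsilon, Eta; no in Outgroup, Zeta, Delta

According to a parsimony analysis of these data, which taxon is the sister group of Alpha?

Character polarity is set by the outgroup: the derived state is whichever differs from the outgroup's state, so for I the derived state is 'no', and for the remaining characters it is 'yes'.
I (derived state 'no') is shared by all ingroup taxa — unites the whole ingroup.
II (derived state 'yes') is shared by Alpha and Eta — a synapomorphy uniting that clade.
III (derived state 'yes') is unique to Zeta (autapomorphy; uninformative for grouping).
IV (derived state 'yes') is shared by Alpha, Delta, Epsilon, and Eta — a synapomorphy uniting that clade.
V (derived state 'yes') is shared by Alpha, Epsilon, and Eta — a synapomorphy uniting that clade.
Most parsimonious ingroup topology: (Zeta,(((Alpha,Eta),Epsilon),Delta)).
Alpha and Eta form a cherry on this tree, so they are sister taxa.

Eta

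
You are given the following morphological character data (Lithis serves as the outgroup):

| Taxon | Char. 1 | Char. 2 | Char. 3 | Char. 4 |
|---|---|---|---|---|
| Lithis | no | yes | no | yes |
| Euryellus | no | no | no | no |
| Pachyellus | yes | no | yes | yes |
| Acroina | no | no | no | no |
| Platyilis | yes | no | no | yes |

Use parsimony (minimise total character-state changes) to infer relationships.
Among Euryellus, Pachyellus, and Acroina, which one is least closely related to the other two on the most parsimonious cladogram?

Pachyellus

Character polarity is set by the outgroup: the derived state is whichever differs from the outgroup's state, so for Char. 2, Char. 4 the derived state is 'no', and for the remaining characters it is 'yes'.
Char. 1: derived state 'yes' in Pachyellus and Platyilis only — synapomorphy for {Pachyellus, Platyilis}.
All ingroup taxa share the derived state 'no' for Char. 2; it defines the ingroup but does not resolve relationships within it.
Char. 3 (derived state 'yes') is unique to Pachyellus (autapomorphy; uninformative for grouping).
Only Acroina and Euryellus show the derived state 'no' for Char. 4, supporting them as a clade.
Most parsimonious ingroup topology: ((Euryellus,Acroina),(Pachyellus,Platyilis)).
Euryellus and Acroina share a more recent common ancestor with each other than either does with Pachyellus, so Pachyellus is the least closely related of the three.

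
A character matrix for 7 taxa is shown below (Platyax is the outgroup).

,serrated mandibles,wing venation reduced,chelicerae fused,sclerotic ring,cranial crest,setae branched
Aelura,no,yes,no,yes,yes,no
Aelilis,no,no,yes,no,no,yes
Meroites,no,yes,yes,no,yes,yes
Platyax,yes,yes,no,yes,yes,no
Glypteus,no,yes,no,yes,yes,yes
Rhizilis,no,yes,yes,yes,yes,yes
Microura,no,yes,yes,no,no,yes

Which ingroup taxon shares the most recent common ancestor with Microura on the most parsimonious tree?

Character polarity is set by the outgroup: the derived state is whichever differs from the outgroup's state, so for serrated mandibles, wing venation reduced, sclerotic ring, cranial crest the derived state is 'no', and for the remaining characters it is 'yes'.
All ingroup taxa share the derived state 'no' for serrated mandibles; it defines the ingroup but does not resolve relationships within it.
wing venation reduced: derived state 'no' in Aelilis only — an autapomorphy, so it tells us nothing about relationships among taxa.
chelicerae fused (derived state 'yes') is shared by Aelilis, Meroites, Microura, and Rhizilis — a synapomorphy uniting that clade.
sclerotic ring (derived state 'no') is shared by Aelilis, Meroites, and Microura — a synapomorphy uniting that clade.
cranial crest: derived state 'no' in Aelilis and Microura only — synapomorphy for {Aelilis, Microura}.
Only Aelilis, Glypteus, Meroites, Microura, and Rhizilis show the derived state 'yes' for setae branched, supporting them as a clade.
Most parsimonious ingroup topology: (((((Microura,Aelilis),Meroites),Rhizilis),Glypteus),Aelura).
Microura and Aelilis form a cherry on this tree, so they are sister taxa.

Aelilis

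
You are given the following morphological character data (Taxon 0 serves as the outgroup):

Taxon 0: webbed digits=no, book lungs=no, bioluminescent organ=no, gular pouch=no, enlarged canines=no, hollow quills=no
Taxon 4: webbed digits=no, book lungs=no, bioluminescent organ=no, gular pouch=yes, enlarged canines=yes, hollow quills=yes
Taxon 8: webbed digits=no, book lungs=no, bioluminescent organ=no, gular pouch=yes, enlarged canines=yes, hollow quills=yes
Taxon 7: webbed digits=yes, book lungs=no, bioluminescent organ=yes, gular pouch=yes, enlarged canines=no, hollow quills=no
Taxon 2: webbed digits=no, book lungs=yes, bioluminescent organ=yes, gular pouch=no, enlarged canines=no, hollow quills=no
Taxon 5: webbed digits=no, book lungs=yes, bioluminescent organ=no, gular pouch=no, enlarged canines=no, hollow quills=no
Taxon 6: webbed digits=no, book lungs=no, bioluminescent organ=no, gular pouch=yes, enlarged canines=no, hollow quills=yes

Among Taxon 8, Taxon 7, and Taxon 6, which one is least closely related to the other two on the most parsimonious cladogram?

Taxon 7

The outgroup has state 'no' for every character, so 'yes' is the derived state throughout.
webbed digits: derived state 'yes' in Taxon 7 only — an autapomorphy, so it tells us nothing about relationships among taxa.
book lungs (derived state 'yes') is shared by Taxon 2 and Taxon 5 — a synapomorphy uniting that clade.
bioluminescent organ (state 'yes') occurs in Taxon 2 and Taxon 7 but conflicts with the nesting implied by the other characters — most parsimoniously interpreted as homoplasy.
Only Taxon 4, Taxon 6, Taxon 7, and Taxon 8 show the derived state 'yes' for gular pouch, supporting them as a clade.
Only Taxon 4 and Taxon 8 show the derived state 'yes' for enlarged canines, supporting them as a clade.
hollow quills: derived state 'yes' in Taxon 4, Taxon 6, and Taxon 8 only — synapomorphy for {Taxon 4, Taxon 6, Taxon 8}.
Most parsimonious ingroup topology: ((((Taxon 4,Taxon 8),Taxon 6),Taxon 7),(Taxon 2,Taxon 5)).
Taxon 6 and Taxon 8 share a more recent common ancestor with each other than either does with Taxon 7, so Taxon 7 is the least closely related of the three.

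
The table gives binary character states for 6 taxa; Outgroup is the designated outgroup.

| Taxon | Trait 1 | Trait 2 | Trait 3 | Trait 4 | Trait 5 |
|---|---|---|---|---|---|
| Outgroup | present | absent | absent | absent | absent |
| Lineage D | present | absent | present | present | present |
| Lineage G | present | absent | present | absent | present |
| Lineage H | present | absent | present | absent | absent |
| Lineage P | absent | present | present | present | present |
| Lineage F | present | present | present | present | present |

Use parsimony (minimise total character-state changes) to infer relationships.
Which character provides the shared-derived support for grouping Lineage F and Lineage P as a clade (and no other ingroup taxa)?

Trait 2

Character polarity is set by the outgroup: the derived state is whichever differs from the outgroup's state, so for Trait 1 the derived state is 'absent', and for the remaining characters it is 'present'.
Trait 1: derived state 'absent' in Lineage P only — an autapomorphy, so it tells us nothing about relationships among taxa.
Trait 2: derived state 'present' in Lineage F and Lineage P only — synapomorphy for {Lineage F, Lineage P}.
Trait 3 (derived state 'present') is shared by all ingroup taxa — unites the whole ingroup.
Trait 4 (derived state 'present') is shared by Lineage D, Lineage F, and Lineage P — a synapomorphy uniting that clade.
Trait 5: derived state 'present' in Lineage D, Lineage F, Lineage G, and Lineage P only — synapomorphy for {Lineage D, Lineage F, Lineage G, Lineage P}.
Most parsimonious ingroup topology: (((Lineage D,(Lineage P,Lineage F)),Lineage G),Lineage H).
The clade {Lineage F, Lineage P} is supported by Trait 2: its derived state 'present' occurs in exactly those taxa and in no other taxon (including the outgroup).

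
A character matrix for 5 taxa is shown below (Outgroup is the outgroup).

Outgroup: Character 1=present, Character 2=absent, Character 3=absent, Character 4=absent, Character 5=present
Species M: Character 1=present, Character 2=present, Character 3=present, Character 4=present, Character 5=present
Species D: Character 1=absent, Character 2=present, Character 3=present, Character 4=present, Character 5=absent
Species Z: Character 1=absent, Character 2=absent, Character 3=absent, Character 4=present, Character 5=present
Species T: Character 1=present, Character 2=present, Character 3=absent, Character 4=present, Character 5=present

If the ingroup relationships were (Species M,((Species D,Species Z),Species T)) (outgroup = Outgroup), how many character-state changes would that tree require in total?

Map each character onto (Species M,((Species D,Species Z),Species T)) (rooted by Outgroup) and count the minimum state changes it requires (Fitch parsimony):
Character 1: 1; Character 2: 2; Character 3: 2; Character 4: 1; Character 5: 1.
Total tree length = 7.

7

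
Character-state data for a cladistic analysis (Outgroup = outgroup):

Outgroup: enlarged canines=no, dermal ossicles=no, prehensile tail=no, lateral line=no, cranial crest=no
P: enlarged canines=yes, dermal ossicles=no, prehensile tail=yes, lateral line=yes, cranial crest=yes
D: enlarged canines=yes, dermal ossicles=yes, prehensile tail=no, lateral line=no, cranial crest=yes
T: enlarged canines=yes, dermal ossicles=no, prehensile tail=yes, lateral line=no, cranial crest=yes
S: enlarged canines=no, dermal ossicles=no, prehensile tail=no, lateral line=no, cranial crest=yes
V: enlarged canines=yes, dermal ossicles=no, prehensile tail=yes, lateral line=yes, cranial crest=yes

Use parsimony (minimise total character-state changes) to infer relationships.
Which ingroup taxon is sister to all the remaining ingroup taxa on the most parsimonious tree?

The outgroup has state 'no' for every character, so 'yes' is the derived state throughout.
enlarged canines (derived state 'yes') is shared by D, P, T, and V — a synapomorphy uniting that clade.
dermal ossicles: derived state 'yes' in D only — an autapomorphy, so it tells us nothing about relationships among taxa.
prehensile tail: derived state 'yes' in P, T, and V only — synapomorphy for {P, T, V}.
lateral line: derived state 'yes' in P and V only — synapomorphy for {P, V}.
All ingroup taxa share the derived state 'yes' for cranial crest; it defines the ingroup but does not resolve relationships within it.
Most parsimonious ingroup topology: ((((P,V),T),D),S).
S is sister to the clade containing all other ingroup taxa, so it is the earliest-diverging (most basal) ingroup lineage.

S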